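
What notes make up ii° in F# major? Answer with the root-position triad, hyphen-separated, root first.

G#-B-D

The root, G#, is scale degree 2 — the same note in F# major and F# minor; only the chord quality changes. Stacking thirds in F# minor on G# gives G#–B–D.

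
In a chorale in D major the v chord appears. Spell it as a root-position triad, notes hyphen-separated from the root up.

The root, A, is scale degree 5 — the same note in D major and D minor; only the chord quality changes. In D minor the chord on A is A–C–E.

A-C-E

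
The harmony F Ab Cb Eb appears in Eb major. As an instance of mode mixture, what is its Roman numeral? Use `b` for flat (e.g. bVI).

The root F is the diatonic 2nd degree of Eb major; the borrowing shows in the chord quality. The diatonic chord on degree 2 would be Fm (ii), but F–Ab–Cb–Eb is the half-diminished-seventh chord from Eb minor. As a borrowed chord it is labeled iiø7.

iiø7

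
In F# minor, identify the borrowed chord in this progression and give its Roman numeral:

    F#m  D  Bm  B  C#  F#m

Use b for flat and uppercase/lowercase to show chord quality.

IV

In F# minor (with V from harmonic minor) the diatonic chords are F#m, G#dim, A, Bm, C#, D, E. F#m, D, Bm and C# are all diatonic. B (B–D#–F#) doesn't fit — on degree 4 F# minor would have Bm (iv). B is the degree-4 chord of F# major, so it is the borrowed IV.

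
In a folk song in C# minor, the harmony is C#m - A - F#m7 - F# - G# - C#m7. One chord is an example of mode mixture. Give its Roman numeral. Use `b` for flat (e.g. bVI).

In C# minor (with V from harmonic minor) the diatonic chords are C#m, D#dim, E, F#m, G#, A, B. C#m, A, F#m7, G# and C#m7 are all diatonic. F# (F#–A#–C#) doesn't fit — on degree 4 C# minor would have F#m (iv). F# is the degree-4 chord of C# major, so it is the borrowed IV.

IV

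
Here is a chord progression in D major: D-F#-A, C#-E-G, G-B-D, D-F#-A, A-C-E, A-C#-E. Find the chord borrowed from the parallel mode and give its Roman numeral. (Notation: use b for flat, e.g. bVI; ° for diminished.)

v

The diatonic triads in D major are D, Em, F#m, G, A, Bm, C#dim. Of the given chords, D–F#–A = D, C#–E–G = C#dim, G–B–D = G and A–C#–E = A are diatonic. A–C–E is not: scale degree 5 in D major carries A (V). In D minor the chord on that degree is Am, so here it functions as v, borrowed from the parallel minor.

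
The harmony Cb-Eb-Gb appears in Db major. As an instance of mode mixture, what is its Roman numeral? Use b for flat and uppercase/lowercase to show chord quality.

Cb is the lowered form of scale degree 7 in Db major (the diatonic degree 7 is C). Diatonically Db major has Cdim (vii°) on that degree; Cb–Eb–Gb is instead the major chord native to Db minor, so it takes the label bVII.

bVII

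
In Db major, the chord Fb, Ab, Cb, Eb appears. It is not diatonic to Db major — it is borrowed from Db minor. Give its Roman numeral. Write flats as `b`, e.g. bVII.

The root Fb is the lowered 3rd scale degree — diatonically Db major has F there. Fb–Ab–Cb–Eb is a major-seventh chord — the form found in Db minor, not the diatonic iii (Fm). Borrowed into Db major it is written bIIImaj7.

bIIImaj7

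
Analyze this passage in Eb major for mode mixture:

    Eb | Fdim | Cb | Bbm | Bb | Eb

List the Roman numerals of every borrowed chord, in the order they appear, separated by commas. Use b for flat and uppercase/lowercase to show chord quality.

Eb major has the diatonic set Eb, Fm, Gm, Ab, Bb, Cm, Ddim. Eb and Bb are both diatonic. But Fdim (F–Ab–Cb) is foreign: the diatonic ii on degree 2 is Fm, whereas Fdim comes from Eb minor. It is labeled ii°. Cb (Cb–Eb–Gb) is not: scale degree 6 in Eb major carries Cm (vi). In Eb minor the chord on that degree is Cb, so here it functions as bVI, borrowed from the parallel minor. But Bbm (Bb–Db–F) is foreign: the diatonic V on degree 5 is Bb, whereas Bbm comes from Eb minor. It is labeled v.

ii°, bVI, v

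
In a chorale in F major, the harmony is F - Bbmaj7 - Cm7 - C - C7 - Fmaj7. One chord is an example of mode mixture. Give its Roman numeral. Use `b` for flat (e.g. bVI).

v7

In F major the diatonic chords are F, Gm, Am, Bb, C, Dm, Edim. F, Bbmaj7, C, C7 and Fmaj7 all belong to that set. Cm7 (C–Eb–G–Bb) doesn't fit — on degree 5 F major would have C (V). Cm7 is the degree-5 chord of F minor, so it is the borrowed v7.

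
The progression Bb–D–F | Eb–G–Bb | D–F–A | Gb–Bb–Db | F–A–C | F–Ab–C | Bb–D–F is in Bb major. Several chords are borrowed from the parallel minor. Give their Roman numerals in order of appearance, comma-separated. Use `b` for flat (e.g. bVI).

bVI, v

Bb major has the diatonic set Bb, Cm, Dm, Eb, F, Gm, Adim. Of the given chords, Bb–D–F = Bb, Eb–G–Bb = Eb, D–F–A = Dm and F–A–C = F are diatonic. Gb–Bb–Db is not: scale degree 6 in Bb major carries Gm (vi). In Bb minor the chord on that degree is Gb, so here it functions as bVI, borrowed from the parallel minor. F–Ab–C is not: scale degree 5 in Bb major carries F (V). In Bb minor the chord on that degree is Fm, so here it functions as v, borrowed from the parallel minor.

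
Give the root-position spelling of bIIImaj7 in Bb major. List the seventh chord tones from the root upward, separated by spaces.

Db F Ab C

Scale degree 3 in Bb major is D. bIIImaj7 uses the lowered form, Db, taken from Bb minor. In Bb minor the chord on Db is Db–F–Ab–C.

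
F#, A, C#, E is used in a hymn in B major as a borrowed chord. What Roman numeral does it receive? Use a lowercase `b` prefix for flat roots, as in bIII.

F# is scale degree 5 in B major. The diatonic chord on degree 5 would be F# (V), but F#–A–C#–E is the minor-seventh chord from B minor. As a borrowed chord it is labeled v7.

v7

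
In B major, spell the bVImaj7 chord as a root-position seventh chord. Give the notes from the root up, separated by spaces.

G B D F#

The root of bVImaj7 is the lowered 6th degree: G# becomes G. In B minor the chord on G is G–B–D–F#.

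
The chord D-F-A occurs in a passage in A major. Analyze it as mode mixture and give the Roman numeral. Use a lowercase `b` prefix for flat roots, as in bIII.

iv

The root D is the diatonic 4th degree of A major; the borrowing shows in the chord quality. D–F–A is a minor chord — the form found in A minor, not the diatonic IV (D). Borrowed into A major it is written iv.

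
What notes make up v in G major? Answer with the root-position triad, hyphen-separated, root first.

The root, D, is scale degree 5 — the same note in G major and G minor; only the chord quality changes. Stacking thirds in G minor on D gives D–F–A.

D-F-A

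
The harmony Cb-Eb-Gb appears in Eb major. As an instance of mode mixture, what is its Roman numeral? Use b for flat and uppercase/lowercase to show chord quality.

bVI

Cb is the lowered form of scale degree 6 in Eb major (the diatonic degree 6 is C). Diatonically Eb major has Cm (vi) on that degree; Cb–Eb–Gb is instead the major chord native to Eb minor, so it takes the label bVI.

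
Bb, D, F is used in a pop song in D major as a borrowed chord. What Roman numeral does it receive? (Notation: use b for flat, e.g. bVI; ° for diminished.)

bVI

The root Bb is the lowered 6th scale degree — diatonically D major has B there. The diatonic chord on degree 6 would be Bm (vi), but Bb–D–F is the major chord from D minor. As a borrowed chord it is labeled bVI.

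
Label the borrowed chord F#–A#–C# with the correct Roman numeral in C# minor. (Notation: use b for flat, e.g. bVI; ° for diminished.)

IV

F# is scale degree 4 in C# minor. F#–A#–C# is a major chord — the form found in C# major, not the diatonic iv (F#m). Borrowed into C# minor it is written IV.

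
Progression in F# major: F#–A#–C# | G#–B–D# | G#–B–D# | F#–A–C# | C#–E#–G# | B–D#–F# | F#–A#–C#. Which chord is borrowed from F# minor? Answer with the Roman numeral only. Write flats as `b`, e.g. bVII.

F# major has the diatonic set F#, G#m, A#m, B, C#, D#m, E#dim. F#–A#–C# = F#, G#–B–D# = G#m, C#–E#–G# = C# and B–D#–F# = B all belong to that set. But F#–A–C# is foreign: the diatonic I on degree 1 is F#, whereas F#m comes from F# minor. It is labeled i.

i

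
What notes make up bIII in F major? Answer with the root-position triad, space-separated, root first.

Ab C Eb

The root of bIII is the lowered 3rd degree: A becomes Ab. Stacking thirds in F minor on Ab gives Ab–C–Eb.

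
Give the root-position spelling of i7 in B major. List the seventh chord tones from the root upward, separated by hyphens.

B-D-F#-A

The root, B, is scale degree 1 — the same note in B major and B minor; only the chord quality changes. Stacking thirds in B minor on B gives B–D–F#–A.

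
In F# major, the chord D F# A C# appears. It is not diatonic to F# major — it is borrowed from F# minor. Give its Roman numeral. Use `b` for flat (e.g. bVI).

In F# major scale degree 6 is D#; D is its lowered form, from F# minor. The diatonic chord on degree 6 would be D#m (vi), but D–F#–A–C# is the major-seventh chord from F# minor. As a borrowed chord it is labeled bVImaj7.

bVImaj7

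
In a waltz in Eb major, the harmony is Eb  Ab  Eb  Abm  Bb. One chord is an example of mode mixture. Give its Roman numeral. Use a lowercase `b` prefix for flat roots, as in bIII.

Eb major has the diatonic set Eb, Fm, Gm, Ab, Bb, Cm, Ddim. Of the given chords, Eb, Ab and Bb are diatonic. Abm (Ab–Cb–Eb) is not: scale degree 4 in Eb major carries Ab (IV). In Eb minor the chord on that degree is Abm, so here it functions as iv, borrowed from the parallel minor.

iv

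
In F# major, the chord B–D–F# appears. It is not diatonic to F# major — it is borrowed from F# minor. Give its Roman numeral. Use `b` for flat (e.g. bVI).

iv

The root B is the diatonic 4th degree of F# major; the borrowing shows in the chord quality. The diatonic chord on degree 4 would be B (IV), but B–D–F# is the minor chord from F# minor. As a borrowed chord it is labeled iv.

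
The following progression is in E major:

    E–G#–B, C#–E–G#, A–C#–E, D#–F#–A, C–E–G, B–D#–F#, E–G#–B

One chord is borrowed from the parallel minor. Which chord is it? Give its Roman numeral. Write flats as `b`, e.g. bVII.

bVI

E major has the diatonic set E, F#m, G#m, A, B, C#m, D#dim. Of the given chords, E–G#–B = E, C#–E–G# = C#m, A–C#–E = A, D#–F#–A = D#dim and B–D#–F# = B are diatonic. But C–E–G is foreign: the diatonic vi on degree 6 is C#m, whereas C comes from E minor. It is labeled bVI.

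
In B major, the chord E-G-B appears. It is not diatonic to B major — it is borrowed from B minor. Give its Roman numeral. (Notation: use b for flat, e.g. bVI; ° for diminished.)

The root E is the diatonic 4th degree of B major; the borrowing shows in the chord quality. E–G–B is a minor chord — the form found in B minor, not the diatonic IV (E). Borrowed into B major it is written iv.

iv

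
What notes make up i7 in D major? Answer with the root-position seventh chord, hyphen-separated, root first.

i7 is built on scale degree 1, which is D in both D major and its parallel. In D minor the chord on D is D–F–A–C.

D-F-A-C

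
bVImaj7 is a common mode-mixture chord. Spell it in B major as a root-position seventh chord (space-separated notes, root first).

The root of bVImaj7 is the lowered 6th degree: G# becomes G. Stacking thirds in B minor on G gives G–B–D–F#.

G B D F#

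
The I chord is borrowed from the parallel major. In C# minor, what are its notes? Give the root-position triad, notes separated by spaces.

C# E# G#

I is built on scale degree 1, which is C# in both C# minor and its parallel. Stacking thirds in C# major on C# gives C#–E#–G#.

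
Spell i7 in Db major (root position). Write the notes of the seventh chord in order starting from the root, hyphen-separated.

Db-Fb-Ab-Cb

i7 is built on scale degree 1, which is Db in both Db major and its parallel. Building the minor-seventh chord from the parallel minor on Db: Db–Fb–Ab–Cb.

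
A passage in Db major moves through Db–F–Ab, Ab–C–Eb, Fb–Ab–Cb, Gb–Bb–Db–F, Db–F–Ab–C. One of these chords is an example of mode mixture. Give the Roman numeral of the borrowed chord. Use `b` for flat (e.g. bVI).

Db major has the diatonic set Db, Ebm, Fm, Gb, Ab, Bbm, Cdim. Db–F–Ab = Db, Ab–C–Eb = Ab, Gb–Bb–Db–F = Gbmaj7 and Db–F–Ab–C = Dbmaj7 all belong to that set. But Fb–Ab–Cb is foreign: the diatonic iii on degree 3 is Fm, whereas Fb comes from Db minor. It is labeled bIII.

bIII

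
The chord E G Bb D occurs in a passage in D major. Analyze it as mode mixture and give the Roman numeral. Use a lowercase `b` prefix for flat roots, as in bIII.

iiø7

E is scale degree 2 in D major. E–G–Bb–D is a half-diminished-seventh chord — the form found in D minor, not the diatonic ii (Em). Borrowed into D major it is written iiø7.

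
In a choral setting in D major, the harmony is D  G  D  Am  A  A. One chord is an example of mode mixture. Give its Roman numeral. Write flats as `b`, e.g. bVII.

The diatonic triads in D major are D, Em, F#m, G, A, Bm, C#dim. Of the given chords, D, G and A are diatonic. Am (A–C–E) is not: scale degree 5 in D major carries A (V). In D minor the chord on that degree is Am, so here it functions as v, borrowed from the parallel minor.

v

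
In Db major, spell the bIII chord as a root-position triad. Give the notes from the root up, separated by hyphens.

Fb-Ab-Cb

Scale degree 3 in Db major is F. bIII uses the lowered form, Fb, taken from Db minor. Stacking thirds in Db minor on Fb gives Fb–Ab–Cb.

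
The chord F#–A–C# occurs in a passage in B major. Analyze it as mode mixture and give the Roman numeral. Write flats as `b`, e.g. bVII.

The root F# is the diatonic 5th degree of B major; the borrowing shows in the chord quality. Diatonically B major has F# (V) on that degree; F#–A–C# is instead the minor chord native to B minor, so it takes the label v.

v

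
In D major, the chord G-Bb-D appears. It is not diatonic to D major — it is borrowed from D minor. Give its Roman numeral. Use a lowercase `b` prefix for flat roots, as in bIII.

iv

The root G is the diatonic 4th degree of D major; the borrowing shows in the chord quality. The diatonic chord on degree 4 would be G (IV), but G–Bb–D is the minor chord from D minor. As a borrowed chord it is labeled iv.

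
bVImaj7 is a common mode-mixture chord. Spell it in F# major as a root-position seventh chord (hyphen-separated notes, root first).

Scale degree 6 in F# major is D#. bVImaj7 uses the lowered form, D, taken from F# minor. Stacking thirds in F# minor on D gives D–F#–A–C#.

D-F#-A-C#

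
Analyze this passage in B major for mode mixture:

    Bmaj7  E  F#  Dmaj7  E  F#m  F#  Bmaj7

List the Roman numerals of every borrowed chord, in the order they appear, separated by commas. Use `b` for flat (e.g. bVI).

bIIImaj7, v

In B major the diatonic chords are B, C#m, D#m, E, F#, G#m, A#dim. Bmaj7, E and F# are all diatonic. Dmaj7 (D–F#–A–C#) is not: scale degree 3 in B major carries D#m (iii). In B minor the chord on that degree is Dmaj7, so here it functions as bIIImaj7, borrowed from the parallel minor. F#m (F#–A–C#) is not: scale degree 5 in B major carries F# (V). In B minor the chord on that degree is F#m, so here it functions as v, borrowed from the parallel minor.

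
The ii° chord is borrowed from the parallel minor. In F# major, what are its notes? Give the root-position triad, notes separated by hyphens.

G#-B-D

ii° is built on scale degree 2, which is G# in both F# major and its parallel. Building the diminished chord from the parallel minor on G#: G#–B–D.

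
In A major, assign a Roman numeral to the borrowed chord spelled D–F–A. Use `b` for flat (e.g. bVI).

iv

D is scale degree 4 in A major. Diatonically A major has D (IV) on that degree; D–F–A is instead the minor chord native to A minor, so it takes the label iv.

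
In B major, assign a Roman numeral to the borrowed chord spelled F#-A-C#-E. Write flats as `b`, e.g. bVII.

v7

The root F# is the diatonic 5th degree of B major; the borrowing shows in the chord quality. Diatonically B major has F# (V) on that degree; F#–A–C#–E is instead the minor-seventh chord native to B minor, so it takes the label v7.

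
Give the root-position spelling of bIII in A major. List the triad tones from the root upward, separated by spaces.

C E G

The root of bIII is the lowered 3rd degree: C# becomes C. In A minor the chord on C is C–E–G.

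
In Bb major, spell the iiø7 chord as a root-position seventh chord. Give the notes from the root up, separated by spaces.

iiø7 is built on scale degree 2, which is C in both Bb major and its parallel. Building the half-diminished-seventh chord from the parallel minor on C: C–Eb–Gb–Bb.

C Eb Gb Bb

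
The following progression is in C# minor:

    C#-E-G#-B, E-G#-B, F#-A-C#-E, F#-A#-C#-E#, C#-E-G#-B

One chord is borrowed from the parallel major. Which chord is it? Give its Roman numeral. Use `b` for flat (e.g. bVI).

In C# minor (with V from harmonic minor) the diatonic chords are C#m, D#dim, E, F#m, G#, A, B. Of the given chords, C#–E–G#–B = C#m7, E–G#–B = E and F#–A–C#–E = F#m7 are diatonic. F#–A#–C#–E# is not: scale degree 4 in C# minor carries F#m (iv). In C# major the chord on that degree is F#maj7, so here it functions as IVmaj7, borrowed from the parallel major.

IVmaj7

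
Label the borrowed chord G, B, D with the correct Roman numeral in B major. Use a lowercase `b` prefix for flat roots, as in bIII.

The root G is the lowered 6th scale degree — diatonically B major has G# there. The diatonic chord on degree 6 would be G#m (vi), but G–B–D is the major chord from B minor. As a borrowed chord it is labeled bVI.

bVI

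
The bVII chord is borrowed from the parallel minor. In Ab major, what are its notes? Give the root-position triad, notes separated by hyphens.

The root of bVII is the lowered 7th degree: G becomes Gb. Stacking thirds in Ab minor on Gb gives Gb–Bb–Db.

Gb-Bb-Db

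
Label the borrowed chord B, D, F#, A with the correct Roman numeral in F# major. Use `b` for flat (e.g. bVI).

iv7

B is scale degree 4 in F# major. The diatonic chord on degree 4 would be B (IV), but B–D–F#–A is the minor-seventh chord from F# minor. As a borrowed chord it is labeled iv7.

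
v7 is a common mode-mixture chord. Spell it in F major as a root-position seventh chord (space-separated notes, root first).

C Eb G Bb

v7 is built on scale degree 5, which is C in both F major and its parallel. Building the minor-seventh chord from the parallel minor on C: C–Eb–G–Bb.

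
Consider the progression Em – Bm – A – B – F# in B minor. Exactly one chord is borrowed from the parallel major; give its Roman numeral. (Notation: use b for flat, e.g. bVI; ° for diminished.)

In B minor (with V from harmonic minor) the diatonic chords are Bm, C#dim, D, Em, F#, G, A. Em, Bm, A and F# are all diatonic. B (B–D#–F#) doesn't fit — on degree 1 B minor would have Bm (i). B is the degree-1 chord of B major, so it is the borrowed I.

I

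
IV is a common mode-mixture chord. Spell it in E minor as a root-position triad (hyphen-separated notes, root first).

A-C#-E

IV is built on scale degree 4, which is A in both E minor and its parallel. Building the major chord from the parallel major on A: A–C#–E.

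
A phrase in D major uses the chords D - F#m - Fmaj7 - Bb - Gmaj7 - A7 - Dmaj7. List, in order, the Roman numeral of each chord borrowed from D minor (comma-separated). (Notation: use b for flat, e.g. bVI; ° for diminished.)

bIIImaj7, bVI

The diatonic triads in D major are D, Em, F#m, G, A, Bm, C#dim. D, F#m, Gmaj7, A7 and Dmaj7 all belong to that set. Fmaj7 (F–A–C–E) doesn't fit — on degree 3 D major would have F#m (iii). Fmaj7 is the degree-3 chord of D minor, so it is the borrowed bIIImaj7. But Bb (Bb–D–F) is foreign: the diatonic vi on degree 6 is Bm, whereas Bb comes from D minor. It is labeled bVI.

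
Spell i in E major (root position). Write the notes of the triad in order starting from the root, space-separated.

E G B

i is built on scale degree 1, which is E in both E major and its parallel. Stacking thirds in E minor on E gives E–G–B.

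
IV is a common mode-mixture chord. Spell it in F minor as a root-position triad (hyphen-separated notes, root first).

IV is built on scale degree 4, which is Bb in both F minor and its parallel. Stacking thirds in F major on Bb gives Bb–D–F.

Bb-D-F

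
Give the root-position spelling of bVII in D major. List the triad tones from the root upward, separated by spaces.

C E G

bVII is built on the lowered scale degree 7. In D major degree 7 is C#; lowered it becomes C. Stacking thirds in D minor on C gives C–E–G.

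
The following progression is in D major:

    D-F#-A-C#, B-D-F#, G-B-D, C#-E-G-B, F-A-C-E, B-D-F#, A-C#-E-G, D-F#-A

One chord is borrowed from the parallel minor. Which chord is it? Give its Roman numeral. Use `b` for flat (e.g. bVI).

In D major the diatonic chords are D, Em, F#m, G, A, Bm, C#dim. D–F#–A–C# = Dmaj7, B–D–F# = Bm, G–B–D = G, C#–E–G–B = C#m7b5, A–C#–E–G = A7 and D–F#–A = D are all diatonic. But F–A–C–E is foreign: the diatonic iii on degree 3 is F#m, whereas Fmaj7 comes from D minor. It is labeled bIIImaj7.

bIIImaj7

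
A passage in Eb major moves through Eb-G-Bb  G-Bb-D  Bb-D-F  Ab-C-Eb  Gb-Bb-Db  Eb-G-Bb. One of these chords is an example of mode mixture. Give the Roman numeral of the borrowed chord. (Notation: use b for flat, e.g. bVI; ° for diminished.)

The diatonic triads in Eb major are Eb, Fm, Gm, Ab, Bb, Cm, Ddim. Of the given chords, Eb–G–Bb = Eb, G–Bb–D = Gm, Bb–D–F = Bb and Ab–C–Eb = Ab are diatonic. Gb–Bb–Db is not: scale degree 3 in Eb major carries Gm (iii). In Eb minor the chord on that degree is Gb, so here it functions as bIII, borrowed from the parallel minor.

bIII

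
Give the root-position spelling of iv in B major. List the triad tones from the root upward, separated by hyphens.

The root, E, is scale degree 4 — the same note in B major and B minor; only the chord quality changes. Stacking thirds in B minor on E gives E–G–B.

E-G-B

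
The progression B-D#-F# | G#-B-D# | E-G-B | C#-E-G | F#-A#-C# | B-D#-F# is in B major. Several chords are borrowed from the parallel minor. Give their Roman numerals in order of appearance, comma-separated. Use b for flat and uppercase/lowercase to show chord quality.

The diatonic triads in B major are B, C#m, D#m, E, F#, G#m, A#dim. B–D#–F# = B, G#–B–D# = G#m and F#–A#–C# = F# all belong to that set. E–G–B is not: scale degree 4 in B major carries E (IV). In B minor the chord on that degree is Em, so here it functions as iv, borrowed from the parallel minor. C#–E–G doesn't fit — on degree 2 B major would have C#m (ii). C#dim is the degree-2 chord of B minor, so it is the borrowed ii°.

iv, ii°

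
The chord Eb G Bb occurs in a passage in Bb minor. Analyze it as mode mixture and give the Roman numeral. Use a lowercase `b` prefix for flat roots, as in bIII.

IV

The root Eb is the diatonic 4th degree of Bb minor; the borrowing shows in the chord quality. Eb–G–Bb is a major chord — the form found in Bb major, not the diatonic iv (Ebm). Borrowed into Bb minor it is written IV.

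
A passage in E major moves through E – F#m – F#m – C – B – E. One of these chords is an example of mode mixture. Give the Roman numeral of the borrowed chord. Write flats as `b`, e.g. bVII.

In E major the diatonic chords are E, F#m, G#m, A, B, C#m, D#dim. E, F#m and B all belong to that set. C (C–E–G) doesn't fit — on degree 6 E major would have C#m (vi). C is the degree-6 chord of E minor, so it is the borrowed bVI.

bVI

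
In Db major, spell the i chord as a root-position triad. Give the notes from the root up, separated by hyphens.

i is built on scale degree 1, which is Db in both Db major and its parallel. Stacking thirds in Db minor on Db gives Db–Fb–Ab.

Db-Fb-Ab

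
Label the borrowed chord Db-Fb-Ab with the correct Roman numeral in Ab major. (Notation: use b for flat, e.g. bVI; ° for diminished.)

iv

The root Db is the diatonic 4th degree of Ab major; the borrowing shows in the chord quality. Db–Fb–Ab is a minor chord — the form found in Ab minor, not the diatonic IV (Db). Borrowed into Ab major it is written iv.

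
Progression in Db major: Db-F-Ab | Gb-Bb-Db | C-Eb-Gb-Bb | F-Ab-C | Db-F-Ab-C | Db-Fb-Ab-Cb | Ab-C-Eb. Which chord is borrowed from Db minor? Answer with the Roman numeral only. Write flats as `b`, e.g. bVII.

i7

Db major has the diatonic set Db, Ebm, Fm, Gb, Ab, Bbm, Cdim. Db–F–Ab = Db, Gb–Bb–Db = Gb, C–Eb–Gb–Bb = Cm7b5, F–Ab–C = Fm, Db–F–Ab–C = Dbmaj7 and Ab–C–Eb = Ab are all diatonic. But Db–Fb–Ab–Cb is foreign: the diatonic I on degree 1 is Db, whereas Dbm7 comes from Db minor. It is labeled i7.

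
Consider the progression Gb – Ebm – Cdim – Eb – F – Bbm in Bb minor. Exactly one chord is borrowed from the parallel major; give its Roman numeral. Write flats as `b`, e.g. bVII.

IV

Bb minor has the diatonic set Bbm, Cdim, Db, Ebm, F, Gb, Ab (with V from harmonic minor). Gb, Ebm, Cdim, F and Bbm all belong to that set. Eb (Eb–G–Bb) is not: scale degree 4 in Bb minor carries Ebm (iv). In Bb major the chord on that degree is Eb, so here it functions as IV, borrowed from the parallel major.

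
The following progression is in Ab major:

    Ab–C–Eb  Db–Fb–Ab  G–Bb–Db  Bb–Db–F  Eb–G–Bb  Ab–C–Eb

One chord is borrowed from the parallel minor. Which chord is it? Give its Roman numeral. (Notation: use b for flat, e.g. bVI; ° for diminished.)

iv

In Ab major the diatonic chords are Ab, Bbm, Cm, Db, Eb, Fm, Gdim. Of the given chords, Ab–C–Eb = Ab, G–Bb–Db = Gdim, Bb–Db–F = Bbm and Eb–G–Bb = Eb are diatonic. Db–Fb–Ab is not: scale degree 4 in Ab major carries Db (IV). In Ab minor the chord on that degree is Dbm, so here it functions as iv, borrowed from the parallel minor.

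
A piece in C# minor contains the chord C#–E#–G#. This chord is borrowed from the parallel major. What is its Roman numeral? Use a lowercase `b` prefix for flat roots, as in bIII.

I

The root C# is the diatonic 1st degree of C# minor; the borrowing shows in the chord quality. The diatonic chord on degree 1 would be C#m (i), but C#–E#–G# is the major chord from C# major. As a borrowed chord it is labeled I.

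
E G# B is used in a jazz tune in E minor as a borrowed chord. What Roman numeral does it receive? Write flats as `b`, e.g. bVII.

I

E is scale degree 1 in E minor. E–G#–B is a major chord — the form found in E major, not the diatonic i (Em). Borrowed into E minor it is written I.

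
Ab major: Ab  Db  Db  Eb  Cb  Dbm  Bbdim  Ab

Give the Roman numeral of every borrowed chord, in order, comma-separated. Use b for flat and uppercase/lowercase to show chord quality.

bIII, iv, ii°

The diatonic triads in Ab major are Ab, Bbm, Cm, Db, Eb, Fm, Gdim. Of the given chords, Ab, Db and Eb are diatonic. But Cb (Cb–Eb–Gb) is foreign: the diatonic iii on degree 3 is Cm, whereas Cb comes from Ab minor. It is labeled bIII. But Dbm (Db–Fb–Ab) is foreign: the diatonic IV on degree 4 is Db, whereas Dbm comes from Ab minor. It is labeled iv. Bbdim (Bb–Db–Fb) is not: scale degree 2 in Ab major carries Bbm (ii). In Ab minor the chord on that degree is Bbdim, so here it functions as ii°, borrowed from the parallel minor.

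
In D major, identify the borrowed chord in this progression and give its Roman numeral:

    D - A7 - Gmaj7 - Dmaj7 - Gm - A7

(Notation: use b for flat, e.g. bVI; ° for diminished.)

iv

In D major the diatonic chords are D, Em, F#m, G, A, Bm, C#dim. D, A7, Gmaj7 and Dmaj7 are all diatonic. But Gm (G–Bb–D) is foreign: the diatonic IV on degree 4 is G, whereas Gm comes from D minor. It is labeled iv.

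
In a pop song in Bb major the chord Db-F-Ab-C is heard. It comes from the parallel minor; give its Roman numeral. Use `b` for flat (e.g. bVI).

bIIImaj7

In Bb major scale degree 3 is D; Db is its lowered form, from Bb minor. Db–F–Ab–C is a major-seventh chord — the form found in Bb minor, not the diatonic iii (Dm). Borrowed into Bb major it is written bIIImaj7.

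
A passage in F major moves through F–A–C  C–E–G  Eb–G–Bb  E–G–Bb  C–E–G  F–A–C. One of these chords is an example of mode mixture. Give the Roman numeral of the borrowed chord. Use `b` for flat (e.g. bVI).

In F major the diatonic chords are F, Gm, Am, Bb, C, Dm, Edim. F–A–C = F, C–E–G = C and E–G–Bb = Edim all belong to that set. Eb–G–Bb is not: scale degree 7 in F major carries Edim (vii°). In F minor the chord on that degree is Eb, so here it functions as bVII, borrowed from the parallel minor.

bVII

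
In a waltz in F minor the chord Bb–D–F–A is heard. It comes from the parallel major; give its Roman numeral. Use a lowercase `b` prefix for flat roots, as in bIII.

Bb is scale degree 4 in F minor. Diatonically F minor has Bbm (iv) on that degree; Bb–D–F–A is instead the major-seventh chord native to F major, so it takes the label IVmaj7.

IVmaj7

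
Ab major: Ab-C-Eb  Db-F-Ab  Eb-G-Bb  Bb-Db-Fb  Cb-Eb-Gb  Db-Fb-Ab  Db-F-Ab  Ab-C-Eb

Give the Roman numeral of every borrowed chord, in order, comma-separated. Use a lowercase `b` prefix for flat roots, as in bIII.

In Ab major the diatonic chords are Ab, Bbm, Cm, Db, Eb, Fm, Gdim. Ab–C–Eb = Ab, Db–F–Ab = Db and Eb–G–Bb = Eb are all diatonic. Bb–Db–Fb is not: scale degree 2 in Ab major carries Bbm (ii). In Ab minor the chord on that degree is Bbdim, so here it functions as ii°, borrowed from the parallel minor. Cb–Eb–Gb is not: scale degree 3 in Ab major carries Cm (iii). In Ab minor the chord on that degree is Cb, so here it functions as bIII, borrowed from the parallel minor. But Db–Fb–Ab is foreign: the diatonic IV on degree 4 is Db, whereas Dbm comes from Ab minor. It is labeled iv.

ii°, bIII, iv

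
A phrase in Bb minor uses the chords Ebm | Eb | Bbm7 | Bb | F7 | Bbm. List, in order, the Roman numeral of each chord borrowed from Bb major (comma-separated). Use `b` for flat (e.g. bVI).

IV, I

The diatonic triads in Bb minor (with V from harmonic minor) are Bbm, Cdim, Db, Ebm, F, Gb, Ab. Of the given chords, Ebm, Bbm7, F7 and Bbm are diatonic. Eb (Eb–G–Bb) doesn't fit — on degree 4 Bb minor would have Ebm (iv). Eb is the degree-4 chord of Bb major, so it is the borrowed IV. But Bb (Bb–D–F) is foreign: the diatonic i on degree 1 is Bbm, whereas Bb comes from Bb major. It is labeled I.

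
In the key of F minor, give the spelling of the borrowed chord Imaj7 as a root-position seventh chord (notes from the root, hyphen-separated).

The root, F, is scale degree 1 — the same note in F minor and F major; only the chord quality changes. Building the major-seventh chord from the parallel major on F: F–A–C–E.

F-A-C-E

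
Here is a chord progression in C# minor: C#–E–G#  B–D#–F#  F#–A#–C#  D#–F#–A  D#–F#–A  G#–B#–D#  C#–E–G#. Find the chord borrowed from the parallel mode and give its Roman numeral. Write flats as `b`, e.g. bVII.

IV

In C# minor (with V from harmonic minor) the diatonic chords are C#m, D#dim, E, F#m, G#, A, B. C#–E–G# = C#m, B–D#–F# = B, D#–F#–A = D#dim and G#–B#–D# = G# are all diatonic. F#–A#–C# is not: scale degree 4 in C# minor carries F#m (iv). In C# major the chord on that degree is F#, so here it functions as IV, borrowed from the parallel major.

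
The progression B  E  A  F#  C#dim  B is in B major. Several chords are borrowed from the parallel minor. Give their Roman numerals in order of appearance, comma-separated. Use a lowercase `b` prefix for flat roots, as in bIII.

In B major the diatonic chords are B, C#m, D#m, E, F#, G#m, A#dim. Of the given chords, B, E and F# are diatonic. A (A–C#–E) doesn't fit — on degree 7 B major would have A#dim (vii°). A is the degree-7 chord of B minor, so it is the borrowed bVII. C#dim (C#–E–G) is not: scale degree 2 in B major carries C#m (ii). In B minor the chord on that degree is C#dim, so here it functions as ii°, borrowed from the parallel minor.

bVII, ii°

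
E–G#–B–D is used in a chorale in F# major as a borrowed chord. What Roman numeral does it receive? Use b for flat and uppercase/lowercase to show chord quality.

bVII7

In F# major scale degree 7 is E#; E is its lowered form, from F# minor. Diatonically F# major has E#dim (vii°) on that degree; E–G#–B–D is instead the dominant-seventh chord native to F# minor, so it takes the label bVII7.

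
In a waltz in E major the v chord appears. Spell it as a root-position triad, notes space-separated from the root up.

B D F#

v is built on scale degree 5, which is B in both E major and its parallel. In E minor the chord on B is B–D–F#.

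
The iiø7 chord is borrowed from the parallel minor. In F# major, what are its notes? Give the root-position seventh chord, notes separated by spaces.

The root, G#, is scale degree 2 — the same note in F# major and F# minor; only the chord quality changes. In F# minor the chord on G# is G#–B–D–F#.

G# B D F#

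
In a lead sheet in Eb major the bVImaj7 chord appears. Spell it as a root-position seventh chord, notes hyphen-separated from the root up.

The root of bVImaj7 is the lowered 6th degree: C becomes Cb. In Eb minor the chord on Cb is Cb–Eb–Gb–Bb.

Cb-Eb-Gb-Bb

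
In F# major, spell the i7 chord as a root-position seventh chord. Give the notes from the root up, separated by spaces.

F# A C# E

i7 is built on scale degree 1, which is F# in both F# major and its parallel. In F# minor the chord on F# is F#–A–C#–E.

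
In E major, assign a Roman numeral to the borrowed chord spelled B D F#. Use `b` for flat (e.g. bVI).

The root B is the diatonic 5th degree of E major; the borrowing shows in the chord quality. B–D–F# is a minor chord — the form found in E minor, not the diatonic V (B). Borrowed into E major it is written v.

v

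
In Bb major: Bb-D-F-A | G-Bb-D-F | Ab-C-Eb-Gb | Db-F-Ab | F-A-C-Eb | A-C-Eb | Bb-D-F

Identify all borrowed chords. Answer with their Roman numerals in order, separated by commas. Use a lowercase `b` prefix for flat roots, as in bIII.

In Bb major the diatonic chords are Bb, Cm, Dm, Eb, F, Gm, Adim. Bb–D–F–A = Bbmaj7, G–Bb–D–F = Gm7, F–A–C–Eb = F7, A–C–Eb = Adim and Bb–D–F = Bb all belong to that set. Ab–C–Eb–Gb doesn't fit — on degree 7 Bb major would have Adim (vii°). Ab7 is the degree-7 chord of Bb minor, so it is the borrowed bVII7. Db–F–Ab is not: scale degree 3 in Bb major carries Dm (iii). In Bb minor the chord on that degree is Db, so here it functions as bIII, borrowed from the parallel minor.

bVII7, bIII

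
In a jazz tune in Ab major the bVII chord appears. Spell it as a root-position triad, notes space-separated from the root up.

Gb Bb Db

bVII is built on the lowered scale degree 7. In Ab major degree 7 is G; lowered it becomes Gb. Stacking thirds in Ab minor on Gb gives Gb–Bb–Db.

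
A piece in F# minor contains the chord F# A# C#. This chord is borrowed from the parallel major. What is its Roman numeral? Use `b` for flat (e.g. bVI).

The root F# is the diatonic 1st degree of F# minor; the borrowing shows in the chord quality. Diatonically F# minor has F#m (i) on that degree; F#–A#–C# is instead the major chord native to F# major, so it takes the label I.

I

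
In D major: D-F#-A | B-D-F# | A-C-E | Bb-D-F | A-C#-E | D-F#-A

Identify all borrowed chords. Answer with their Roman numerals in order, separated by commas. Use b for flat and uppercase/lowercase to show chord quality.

v, bVI

D major has the diatonic set D, Em, F#m, G, A, Bm, C#dim. Of the given chords, D–F#–A = D, B–D–F# = Bm and A–C#–E = A are diatonic. A–C–E doesn't fit — on degree 5 D major would have A (V). Am is the degree-5 chord of D minor, so it is the borrowed v. Bb–D–F doesn't fit — on degree 6 D major would have Bm (vi). Bb is the degree-6 chord of D minor, so it is the borrowed bVI.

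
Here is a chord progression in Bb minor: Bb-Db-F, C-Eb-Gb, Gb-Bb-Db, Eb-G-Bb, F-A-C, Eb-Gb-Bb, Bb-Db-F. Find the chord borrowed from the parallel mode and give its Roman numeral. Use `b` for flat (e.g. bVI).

IV

In Bb minor (with V from harmonic minor) the diatonic chords are Bbm, Cdim, Db, Ebm, F, Gb, Ab. Bb–Db–F = Bbm, C–Eb–Gb = Cdim, Gb–Bb–Db = Gb, F–A–C = F and Eb–Gb–Bb = Ebm are all diatonic. But Eb–G–Bb is foreign: the diatonic iv on degree 4 is Ebm, whereas Eb comes from Bb major. It is labeled IV.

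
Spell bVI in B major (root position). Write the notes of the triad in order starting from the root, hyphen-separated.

The root of bVI is the lowered 6th degree: G# becomes G. In B minor the chord on G is G–B–D.

G-B-D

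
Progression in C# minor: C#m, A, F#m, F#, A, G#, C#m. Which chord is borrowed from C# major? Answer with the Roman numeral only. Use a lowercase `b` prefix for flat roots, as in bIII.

In C# minor (with V from harmonic minor) the diatonic chords are C#m, D#dim, E, F#m, G#, A, B. C#m, A, F#m and G# all belong to that set. F# (F#–A#–C#) is not: scale degree 4 in C# minor carries F#m (iv). In C# major the chord on that degree is F#, so here it functions as IV, borrowed from the parallel major.

IV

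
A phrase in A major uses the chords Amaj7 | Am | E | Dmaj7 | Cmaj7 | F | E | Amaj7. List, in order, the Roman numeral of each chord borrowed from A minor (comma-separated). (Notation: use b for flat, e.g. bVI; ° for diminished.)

i, bIIImaj7, bVI

The diatonic triads in A major are A, Bm, C#m, D, E, F#m, G#dim. Of the given chords, Amaj7, E and Dmaj7 are diatonic. Am (A–C–E) is not: scale degree 1 in A major carries A (I). In A minor the chord on that degree is Am, so here it functions as i, borrowed from the parallel minor. Cmaj7 (C–E–G–B) doesn't fit — on degree 3 A major would have C#m (iii). Cmaj7 is the degree-3 chord of A minor, so it is the borrowed bIIImaj7. F (F–A–C) doesn't fit — on degree 6 A major would have F#m (vi). F is the degree-6 chord of A minor, so it is the borrowed bVI.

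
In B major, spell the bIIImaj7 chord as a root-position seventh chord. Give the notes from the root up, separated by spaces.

D F# A C#

bIIImaj7 is built on the lowered scale degree 3. In B major degree 3 is D#; lowered it becomes D. In B minor the chord on D is D–F#–A–C#.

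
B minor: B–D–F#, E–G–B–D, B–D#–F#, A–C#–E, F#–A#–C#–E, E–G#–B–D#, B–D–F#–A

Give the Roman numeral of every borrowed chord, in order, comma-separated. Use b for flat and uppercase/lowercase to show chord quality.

In B minor (with V from harmonic minor) the diatonic chords are Bm, C#dim, D, Em, F#, G, A. B–D–F# = Bm, E–G–B–D = Em7, A–C#–E = A, F#–A#–C#–E = F#7 and B–D–F#–A = Bm7 are all diatonic. B–D#–F# doesn't fit — on degree 1 B minor would have Bm (i). B is the degree-1 chord of B major, so it is the borrowed I. E–G#–B–D# is not: scale degree 4 in B minor carries Em (iv). In B major the chord on that degree is Emaj7, so here it functions as IVmaj7, borrowed from the parallel major.

I, IVmaj7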